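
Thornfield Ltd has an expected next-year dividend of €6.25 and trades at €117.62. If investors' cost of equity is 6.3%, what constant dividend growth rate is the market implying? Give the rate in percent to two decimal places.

From P₀ = D₁/(r − g), the implied growth is g = r − D₁/P₀.
g = 0.063 − 6.25/117.62 = 0.063 − 0.05314 = 0.00986

0.99%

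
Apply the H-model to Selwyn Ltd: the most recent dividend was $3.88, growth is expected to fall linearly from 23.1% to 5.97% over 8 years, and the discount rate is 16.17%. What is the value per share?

H-model: P₀ = D₀[(1+g_L) + H(g_S−g_L)]/(r−g_L), with H = 8/2 = 4.
P₀ = 3.88 × [(1+0.0597) + 4×(0.231−0.0597)] / (0.1617−0.0597)
   = 3.88 × 1.7449 / 0.102 = 66.3746

$66.37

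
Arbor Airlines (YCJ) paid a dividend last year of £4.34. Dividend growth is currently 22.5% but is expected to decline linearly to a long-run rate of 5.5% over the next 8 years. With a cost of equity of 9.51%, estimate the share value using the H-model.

£187.78

H-model: P₀ = D₀[(1+g_L) + H(g_S−g_L)]/(r−g_L), with H = 8/2 = 4.
P₀ = 4.34 × [(1+0.055) + 4×(0.225−0.055)] / (0.0951−0.055)
   = 4.34 × 1.7350 / 0.0401 = 187.7781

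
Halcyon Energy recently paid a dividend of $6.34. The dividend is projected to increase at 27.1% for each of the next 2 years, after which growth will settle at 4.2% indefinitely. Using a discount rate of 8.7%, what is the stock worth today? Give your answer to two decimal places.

$216.79

Two-stage DDM. Project D₁…D_2 at 0.271, terminal growth 0.042, discount at r = 0.087.
D_1 = 8.0581
D_2 = 10.2419
Terminal value at t=2: TV = D_3/(r−g) = 10.6721/(0.087−0.042) = 237.1568
P₀ = 8.0581/(1+0.087)^1 + 10.2419/(1+0.087)^2 + 237.1568/(1+0.087)^2 = 216.7947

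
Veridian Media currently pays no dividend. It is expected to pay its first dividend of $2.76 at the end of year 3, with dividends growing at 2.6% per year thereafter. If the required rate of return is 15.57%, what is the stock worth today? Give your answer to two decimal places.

Deferred-dividend DDM. At t=2 the remaining stream is a growing perpetuity with first payment D_3 = 2.76.
V_2 = D_3/(r−g) = 2.76/(0.1557−0.026) = 21.2799
P₀ = V_2/(1+r)^2 = 21.2799/(1+0.1557)^2 = 15.9323

$15.93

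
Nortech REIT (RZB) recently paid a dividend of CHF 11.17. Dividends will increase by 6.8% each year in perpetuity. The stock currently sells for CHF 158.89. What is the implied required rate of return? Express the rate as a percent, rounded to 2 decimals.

14.31%

Rearranging the constant-growth DDM: r = D₁/P₀ + g.
D₁ = 11.17 × (1 + 0.068) = 11.9296.
r = 11.9296 / 158.89 + 0.068 = 0.07508 + 0.068 = 0.14308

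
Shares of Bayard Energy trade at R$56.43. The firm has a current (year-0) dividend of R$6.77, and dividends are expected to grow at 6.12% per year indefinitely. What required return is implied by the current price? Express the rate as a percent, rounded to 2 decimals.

Rearranging the constant-growth DDM: r = D₁/P₀ + g.
D₁ = 6.77 × (1 + 0.0612) = 7.1843.
r = 7.1843 / 56.43 + 0.0612 = 0.12731 + 0.0612 = 0.18851

18.85%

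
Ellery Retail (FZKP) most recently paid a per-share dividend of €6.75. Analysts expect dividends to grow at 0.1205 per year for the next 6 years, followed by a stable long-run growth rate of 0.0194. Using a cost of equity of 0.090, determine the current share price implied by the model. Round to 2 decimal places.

Two-stage DDM. Project D₁…D_6 at 0.1205, terminal growth 0.0194, discount at r = 0.09.
D_1 = 7.5634
D_2 = 8.4748
D_3 = 9.4960
D_4 = 10.6402
D_5 = 11.9224
D_6 = 13.3590
Terminal value at t=6: TV = D_7/(r−g) = 13.6182/(0.09−0.0194) = 192.8923
P₀ = 7.5634/(1+0.09)^1 + 8.4748/(1+0.09)^2 + 9.4960/(1+0.09)^3 + 10.6402/(1+0.09)^4 + 11.9224/(1+0.09)^5 + 13.3590/(1+0.09)^6 + 192.8923/(1+0.09)^6 = 159.6720

€159.67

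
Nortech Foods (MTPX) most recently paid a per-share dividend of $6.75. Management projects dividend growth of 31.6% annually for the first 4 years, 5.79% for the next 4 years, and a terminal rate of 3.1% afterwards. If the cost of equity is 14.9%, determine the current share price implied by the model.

Three-stage DDM. Project D₁…D_8; terminal Gordon value at t=8 with g = 0.031; discount at r = 0.149.
D_1 = 8.8830
D_2 = 11.6900
D_3 = 15.3841
D_4 = 20.2454
D_5 = 21.4177
D_6 = 22.6577
D_7 = 23.9696
D_8 = 25.3575
TV_8 = 26.1435/(0.149−0.031) = 221.5555
P₀ = Σ Dₜ/(1+r)ᵗ + TV_8/(1+r)^8 = 149.2310

$149.23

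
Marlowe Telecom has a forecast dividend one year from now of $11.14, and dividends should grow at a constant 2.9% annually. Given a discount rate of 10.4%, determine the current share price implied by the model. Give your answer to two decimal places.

Gordon growth model: P₀ = D₁/(r − g), with D₁ = 11.14 given directly.
P₀ = 11.1400 / (0.104 − 0.029) = 11.1400 / 0.075 = 148.5333

$148.53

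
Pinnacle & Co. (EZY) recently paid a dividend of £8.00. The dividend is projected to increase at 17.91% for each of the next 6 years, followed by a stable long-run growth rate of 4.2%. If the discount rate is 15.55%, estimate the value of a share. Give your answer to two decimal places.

Two-stage DDM. Project D₁…D_6 at 0.1791, terminal growth 0.042, discount at r = 0.1555.
D_1 = 9.4328
D_2 = 11.1222
D_3 = 13.1142
D_4 = 15.4630
D_5 = 18.2324
D_6 = 21.4978
Terminal value at t=6: TV = D_7/(r−g) = 22.4007/(0.1555−0.042) = 197.3630
P₀ = 9.4328/(1+0.1555)^1 + 11.1222/(1+0.1555)^2 + 13.1142/(1+0.1555)^3 + 15.4630/(1+0.1555)^4 + 18.2324/(1+0.1555)^5 + 21.4978/(1+0.1555)^6 + 197.3630/(1+0.1555)^6 = 134.4679

£134.47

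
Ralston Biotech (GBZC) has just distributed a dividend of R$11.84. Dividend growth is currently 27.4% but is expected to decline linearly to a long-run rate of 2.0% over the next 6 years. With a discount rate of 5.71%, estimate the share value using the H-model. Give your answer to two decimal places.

H-model: P₀ = D₀[(1+g_L) + H(g_S−g_L)]/(r−g_L), with H = 6/2 = 3.
P₀ = 11.84 × [(1+0.02) + 3×(0.274−0.02)] / (0.0571−0.02)
   = 11.84 × 1.7820 / 0.0371 = 568.7030

R$568.70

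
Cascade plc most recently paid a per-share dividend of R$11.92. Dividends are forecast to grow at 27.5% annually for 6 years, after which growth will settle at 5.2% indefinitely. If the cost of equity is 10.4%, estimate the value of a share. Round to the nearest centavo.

Two-stage DDM. Project D₁…D_6 at 0.275, terminal growth 0.052, discount at r = 0.104.
D_1 = 15.1980
D_2 = 19.3774
D_3 = 24.7062
D_4 = 31.5005
D_5 = 40.1631
D_6 = 51.2079
Terminal value at t=6: TV = D_7/(r−g) = 53.8708/(0.104−0.052) = 1035.9762
P₀ = 15.1980/(1+0.104)^1 + 19.3774/(1+0.104)^2 + 24.7062/(1+0.104)^3 + 31.5005/(1+0.104)^4 + 40.1631/(1+0.104)^5 + 51.2079/(1+0.104)^6 + 1035.9762/(1+0.104)^6 = 694.1871

R$694.19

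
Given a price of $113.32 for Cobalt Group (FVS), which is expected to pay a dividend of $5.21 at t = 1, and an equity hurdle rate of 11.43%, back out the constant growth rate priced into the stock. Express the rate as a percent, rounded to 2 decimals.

From P₀ = D₁/(r − g), the implied growth is g = r − D₁/P₀.
g = 0.1143 − 5.21/113.32 = 0.1143 − 0.04598 = 0.06832

6.83%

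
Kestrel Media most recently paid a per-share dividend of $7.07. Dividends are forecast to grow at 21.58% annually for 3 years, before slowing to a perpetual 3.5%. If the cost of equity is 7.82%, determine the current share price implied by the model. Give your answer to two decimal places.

$269.96

Two-stage DDM. Project D₁…D_3 at 0.2158, terminal growth 0.035, discount at r = 0.0782.
D_1 = 8.5957
D_2 = 10.4507
D_3 = 12.7059
Terminal value at t=3: TV = D_4/(r−g) = 13.1506/(0.0782−0.035) = 304.4125
P₀ = 8.5957/(1+0.0782)^1 + 10.4507/(1+0.0782)^2 + 12.7059/(1+0.0782)^3 + 304.4125/(1+0.0782)^3 = 269.9637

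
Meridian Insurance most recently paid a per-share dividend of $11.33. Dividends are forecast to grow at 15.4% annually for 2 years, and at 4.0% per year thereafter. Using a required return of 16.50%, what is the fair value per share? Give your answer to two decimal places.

Two-stage DDM. Project D₁…D_2 at 0.154, terminal growth 0.04, discount at r = 0.165.
D_1 = 13.0748
D_2 = 15.0883
Terminal value at t=2: TV = D_3/(r−g) = 15.6919/(0.165−0.04) = 125.5350
P₀ = 13.0748/(1+0.165)^1 + 15.0883/(1+0.165)^2 + 125.5350/(1+0.165)^2 = 114.8340

$114.83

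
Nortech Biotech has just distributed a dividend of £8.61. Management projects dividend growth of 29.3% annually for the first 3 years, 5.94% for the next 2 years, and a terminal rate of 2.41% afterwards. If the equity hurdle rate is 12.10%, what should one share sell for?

Three-stage DDM. Project D₁…D_5; terminal Gordon value at t=5 with g = 0.0241; discount at r = 0.121.
D_1 = 11.1327
D_2 = 14.3946
D_3 = 18.6122
D_4 = 19.7178
D_5 = 20.8890
TV_5 = 21.3925/(0.121−0.0241) = 220.7686
P₀ = Σ Dₜ/(1+r)ᵗ + TV_5/(1+r)^5 = 183.5972

£183.60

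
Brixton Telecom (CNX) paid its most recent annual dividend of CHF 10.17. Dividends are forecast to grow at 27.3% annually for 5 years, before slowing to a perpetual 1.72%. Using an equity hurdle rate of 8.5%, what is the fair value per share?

CHF 423.47

Two-stage DDM. Project D₁…D_5 at 0.273, terminal growth 0.0172, discount at r = 0.085.
D_1 = 12.9464
D_2 = 16.4808
D_3 = 20.9800
D_4 = 26.7076
D_5 = 33.9988
Terminal value at t=5: TV = D_6/(r−g) = 34.5835/(0.085−0.0172) = 510.0816
P₀ = 12.9464/(1+0.085)^1 + 16.4808/(1+0.085)^2 + 20.9800/(1+0.085)^3 + 26.7076/(1+0.085)^4 + 33.9988/(1+0.085)^5 + 510.0816/(1+0.085)^5 = 423.4669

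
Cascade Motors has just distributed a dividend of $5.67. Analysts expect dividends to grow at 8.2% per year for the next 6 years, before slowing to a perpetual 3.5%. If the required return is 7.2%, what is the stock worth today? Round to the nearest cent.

$202.84

Two-stage DDM. Project D₁…D_6 at 0.082, terminal growth 0.035, discount at r = 0.072.
D_1 = 6.1349
D_2 = 6.6380
D_3 = 7.1823
D_4 = 7.7713
D_5 = 8.4085
D_6 = 9.0980
Terminal value at t=6: TV = D_7/(r−g) = 9.4164/(0.072−0.035) = 254.4985
P₀ = 6.1349/(1+0.072)^1 + 6.6380/(1+0.072)^2 + 7.1823/(1+0.072)^3 + 7.7713/(1+0.072)^4 + 8.4085/(1+0.072)^5 + 9.0980/(1+0.072)^6 + 254.4985/(1+0.072)^6 = 202.8418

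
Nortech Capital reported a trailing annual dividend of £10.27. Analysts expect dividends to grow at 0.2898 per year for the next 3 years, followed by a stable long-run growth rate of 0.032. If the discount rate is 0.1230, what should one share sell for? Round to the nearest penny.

Two-stage DDM. Project D₁…D_3 at 0.2898, terminal growth 0.032, discount at r = 0.123.
D_1 = 13.2462
D_2 = 17.0850
D_3 = 22.0362
Terminal value at t=3: TV = D_4/(r−g) = 22.7414/(0.123−0.032) = 249.9055
P₀ = 13.2462/(1+0.123)^1 + 17.0850/(1+0.123)^2 + 22.0362/(1+0.123)^3 + 249.9055/(1+0.123)^3 = 217.3585

£217.36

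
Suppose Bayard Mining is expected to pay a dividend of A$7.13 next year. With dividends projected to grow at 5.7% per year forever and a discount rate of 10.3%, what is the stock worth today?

A$155.00

Gordon growth model: P₀ = D₁/(r − g), with D₁ = 7.13 given directly.
P₀ = 7.1300 / (0.103 − 0.057) = 7.1300 / 0.046 = 155.0000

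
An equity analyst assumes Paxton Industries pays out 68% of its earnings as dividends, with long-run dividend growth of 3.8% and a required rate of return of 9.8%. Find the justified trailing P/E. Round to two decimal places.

Justified trailing P/E = b(1+g)/(r−g) = 0.68×(1+0.038)/(0.098−0.038) = 11.7640

11.76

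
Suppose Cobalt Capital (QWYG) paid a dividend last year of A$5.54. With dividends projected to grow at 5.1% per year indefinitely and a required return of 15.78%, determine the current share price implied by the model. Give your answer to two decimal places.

Gordon growth model: P₀ = D₁/(r − g). D₁ = 5.54 × (1 + 0.051) = 5.8225.
P₀ = 5.8225 / (0.1578 − 0.051) = 5.8225 / 0.1068 = 54.5182

A$54.52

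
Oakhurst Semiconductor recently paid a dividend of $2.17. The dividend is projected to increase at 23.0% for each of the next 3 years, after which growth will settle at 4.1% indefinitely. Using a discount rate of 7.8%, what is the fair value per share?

$99.22

Two-stage DDM. Project D₁…D_3 at 0.23, terminal growth 0.041, discount at r = 0.078.
D_1 = 2.6691
D_2 = 3.2830
D_3 = 4.0381
Terminal value at t=3: TV = D_4/(r−g) = 4.2036/(0.078−0.041) = 113.6120
P₀ = 2.6691/(1+0.078)^1 + 3.2830/(1+0.078)^2 + 4.0381/(1+0.078)^3 + 113.6120/(1+0.078)^3 = 99.2163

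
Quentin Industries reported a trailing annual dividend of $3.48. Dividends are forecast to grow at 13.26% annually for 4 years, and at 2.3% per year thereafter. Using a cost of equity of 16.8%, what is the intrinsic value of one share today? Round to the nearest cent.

$34.60

Two-stage DDM. Project D₁…D_4 at 0.1326, terminal growth 0.023, discount at r = 0.168.
D_1 = 3.9414
D_2 = 4.4641
D_3 = 5.0560
D_4 = 5.7265
Terminal value at t=4: TV = D_5/(r−g) = 5.8582/(0.168−0.023) = 40.4011
P₀ = 3.9414/(1+0.168)^1 + 4.4641/(1+0.168)^2 + 5.0560/(1+0.168)^3 + 5.7265/(1+0.168)^4 + 40.4011/(1+0.168)^4 = 34.6049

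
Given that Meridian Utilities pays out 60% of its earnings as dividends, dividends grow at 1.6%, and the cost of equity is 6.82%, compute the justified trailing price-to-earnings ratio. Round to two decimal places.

11.68

Justified trailing P/E = b(1+g)/(r−g) = 0.60×(1+0.016)/(0.0682−0.016) = 11.6782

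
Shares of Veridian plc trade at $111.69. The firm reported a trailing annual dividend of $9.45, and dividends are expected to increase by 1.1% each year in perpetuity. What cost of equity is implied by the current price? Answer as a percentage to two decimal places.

Rearranging the constant-growth DDM: r = D₁/P₀ + g.
D₁ = 9.45 × (1 + 0.011) = 9.5539.
r = 9.5539 / 111.69 + 0.011 = 0.08554 + 0.011 = 0.09654

9.65%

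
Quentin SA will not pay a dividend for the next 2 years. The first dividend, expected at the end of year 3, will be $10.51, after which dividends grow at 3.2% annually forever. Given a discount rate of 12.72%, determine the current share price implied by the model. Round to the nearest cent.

Deferred-dividend DDM. At t=2 the remaining stream is a growing perpetuity with first payment D_3 = 10.51.
V_2 = D_3/(r−g) = 10.51/(0.1272−0.032) = 110.3992
P₀ = V_2/(1+r)^2 = 110.3992/(1+0.1272)^2 = 86.8888

$86.89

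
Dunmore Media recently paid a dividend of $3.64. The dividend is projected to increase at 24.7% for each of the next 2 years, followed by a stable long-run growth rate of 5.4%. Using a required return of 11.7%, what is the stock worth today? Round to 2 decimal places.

Two-stage DDM. Project D₁…D_2 at 0.247, terminal growth 0.054, discount at r = 0.117.
D_1 = 4.5391
D_2 = 5.6602
Terminal value at t=2: TV = D_3/(r−g) = 5.9659/(0.117−0.054) = 94.6966
P₀ = 4.5391/(1+0.117)^1 + 5.6602/(1+0.117)^2 + 94.6966/(1+0.117)^2 = 84.4978

$84.50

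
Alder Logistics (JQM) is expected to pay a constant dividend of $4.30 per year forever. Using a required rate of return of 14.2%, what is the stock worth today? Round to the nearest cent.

Zero-growth DDM (perpetuity): P₀ = D/r = 4.30 / 0.142 = 30.2817

$30.28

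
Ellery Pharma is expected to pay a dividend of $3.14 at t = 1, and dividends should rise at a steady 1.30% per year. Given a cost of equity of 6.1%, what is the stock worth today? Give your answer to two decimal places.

$65.42

Gordon growth model: P₀ = D₁/(r − g), with D₁ = 3.14 given directly.
P₀ = 3.1400 / (0.061 − 0.013) = 3.1400 / 0.048 = 65.4167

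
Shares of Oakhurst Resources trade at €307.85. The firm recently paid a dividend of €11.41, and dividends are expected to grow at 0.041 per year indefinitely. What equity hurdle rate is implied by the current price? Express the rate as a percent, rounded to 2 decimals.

Rearranging the constant-growth DDM: r = D₁/P₀ + g.
D₁ = 11.41 × (1 + 0.041) = 11.8778.
r = 11.8778 / 307.85 + 0.041 = 0.03858 + 0.041 = 0.07958

7.96%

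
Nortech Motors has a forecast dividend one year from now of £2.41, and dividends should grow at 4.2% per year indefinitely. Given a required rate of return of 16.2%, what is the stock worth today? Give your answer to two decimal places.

£20.08

Gordon growth model: P₀ = D₁/(r − g), with D₁ = 2.41 given directly.
P₀ = 2.4100 / (0.162 − 0.042) = 2.4100 / 0.12 = 20.0833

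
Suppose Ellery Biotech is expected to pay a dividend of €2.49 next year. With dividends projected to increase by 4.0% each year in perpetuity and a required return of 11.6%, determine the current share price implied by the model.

Gordon growth model: P₀ = D₁/(r − g), with D₁ = 2.49 given directly.
P₀ = 2.4900 / (0.116 − 0.04) = 2.4900 / 0.076 = 32.7632

€32.76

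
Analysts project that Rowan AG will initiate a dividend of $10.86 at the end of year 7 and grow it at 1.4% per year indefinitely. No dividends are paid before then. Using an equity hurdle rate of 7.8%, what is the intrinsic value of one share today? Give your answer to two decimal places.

$108.13

Deferred-dividend DDM. At t=6 the remaining stream is a growing perpetuity with first payment D_7 = 10.86.
V_6 = D_7/(r−g) = 10.86/(0.078−0.014) = 169.6875
P₀ = V_6/(1+r)^6 = 169.6875/(1+0.078)^6 = 108.1278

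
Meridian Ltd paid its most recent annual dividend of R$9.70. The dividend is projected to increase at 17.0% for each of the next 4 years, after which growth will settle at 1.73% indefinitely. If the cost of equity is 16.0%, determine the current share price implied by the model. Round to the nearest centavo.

R$111.21

Two-stage DDM. Project D₁…D_4 at 0.17, terminal growth 0.0173, discount at r = 0.16.
D_1 = 11.3490
D_2 = 13.2783
D_3 = 15.5356
D_4 = 18.1767
Terminal value at t=4: TV = D_5/(r−g) = 18.4912/(0.16−0.0173) = 129.5807
P₀ = 11.3490/(1+0.16)^1 + 13.2783/(1+0.16)^2 + 15.5356/(1+0.16)^3 + 18.1767/(1+0.16)^4 + 129.5807/(1+0.16)^4 = 111.2097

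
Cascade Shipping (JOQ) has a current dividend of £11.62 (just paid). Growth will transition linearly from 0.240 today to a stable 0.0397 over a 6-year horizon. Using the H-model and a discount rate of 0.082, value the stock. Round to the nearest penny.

£450.68

H-model: P₀ = D₀[(1+g_L) + H(g_S−g_L)]/(r−g_L), with H = 6/2 = 3.
P₀ = 11.62 × [(1+0.0397) + 3×(0.24−0.0397)] / (0.082−0.0397)
   = 11.62 × 1.6406 / 0.0423 = 450.6802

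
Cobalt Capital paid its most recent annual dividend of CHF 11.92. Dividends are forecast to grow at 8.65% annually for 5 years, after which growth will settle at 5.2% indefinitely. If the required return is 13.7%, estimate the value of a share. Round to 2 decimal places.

CHF 169.66

Two-stage DDM. Project D₁…D_5 at 0.0865, terminal growth 0.052, discount at r = 0.137.
D_1 = 12.9511
D_2 = 14.0713
D_3 = 15.2885
D_4 = 16.6110
D_5 = 18.0478
Terminal value at t=5: TV = D_6/(r−g) = 18.9863/(0.137−0.052) = 223.3684
P₀ = 12.9511/(1+0.137)^1 + 14.0713/(1+0.137)^2 + 15.2885/(1+0.137)^3 + 16.6110/(1+0.137)^4 + 18.0478/(1+0.137)^5 + 223.3684/(1+0.137)^5 = 169.6626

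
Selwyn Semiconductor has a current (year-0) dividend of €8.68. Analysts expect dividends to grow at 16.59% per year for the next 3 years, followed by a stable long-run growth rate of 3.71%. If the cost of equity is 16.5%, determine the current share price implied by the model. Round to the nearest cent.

Two-stage DDM. Project D₁…D_3 at 0.1659, terminal growth 0.0371, discount at r = 0.165.
D_1 = 10.1200
D_2 = 11.7989
D_3 = 13.7564
Terminal value at t=3: TV = D_4/(r−g) = 14.2667/(0.165−0.0371) = 111.5459
P₀ = 10.1200/(1+0.165)^1 + 11.7989/(1+0.165)^2 + 13.7564/(1+0.165)^3 + 111.5459/(1+0.165)^3 = 96.6268

€96.63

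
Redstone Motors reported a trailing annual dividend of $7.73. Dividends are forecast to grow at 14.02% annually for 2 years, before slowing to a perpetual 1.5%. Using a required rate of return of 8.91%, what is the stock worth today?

Two-stage DDM. Project D₁…D_2 at 0.1402, terminal growth 0.015, discount at r = 0.0891.
D_1 = 8.8137
D_2 = 10.0494
Terminal value at t=2: TV = D_3/(r−g) = 10.2002/(0.0891−0.015) = 137.6542
P₀ = 8.8137/(1+0.0891)^1 + 10.0494/(1+0.0891)^2 + 137.6542/(1+0.0891)^2 = 132.6174

$132.62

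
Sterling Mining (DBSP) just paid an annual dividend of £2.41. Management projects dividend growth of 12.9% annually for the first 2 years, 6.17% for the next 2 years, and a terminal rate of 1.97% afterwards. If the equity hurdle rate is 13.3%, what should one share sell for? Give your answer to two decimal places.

£28.05

Three-stage DDM. Project D₁…D_4; terminal Gordon value at t=4 with g = 0.0197; discount at r = 0.133.
D_1 = 2.7209
D_2 = 3.0719
D_3 = 3.2614
D_4 = 3.4626
TV_4 = 3.5309/(0.133−0.0197) = 31.1638
P₀ = Σ Dₜ/(1+r)ᵗ + TV_4/(1+r)^4 = 28.0500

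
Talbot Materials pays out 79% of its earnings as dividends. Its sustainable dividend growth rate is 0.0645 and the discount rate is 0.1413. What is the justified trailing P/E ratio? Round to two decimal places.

Justified trailing P/E = b(1+g)/(r−g) = 0.79×(1+0.0645)/(0.1413−0.0645) = 10.9499

10.95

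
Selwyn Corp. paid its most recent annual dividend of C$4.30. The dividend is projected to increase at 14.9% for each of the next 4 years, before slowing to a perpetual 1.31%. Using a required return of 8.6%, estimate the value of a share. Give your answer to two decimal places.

C$94.72

Two-stage DDM. Project D₁…D_4 at 0.149, terminal growth 0.0131, discount at r = 0.086.
D_1 = 4.9407
D_2 = 5.6769
D_3 = 6.5227
D_4 = 7.4946
Terminal value at t=4: TV = D_5/(r−g) = 7.5928/(0.086−0.0131) = 104.1534
P₀ = 4.9407/(1+0.086)^1 + 5.6769/(1+0.086)^2 + 6.5227/(1+0.086)^3 + 7.4946/(1+0.086)^4 + 104.1534/(1+0.086)^4 = 94.7214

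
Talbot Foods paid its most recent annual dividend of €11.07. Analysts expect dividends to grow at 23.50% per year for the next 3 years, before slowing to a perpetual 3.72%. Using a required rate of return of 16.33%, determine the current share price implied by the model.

€146.42

Two-stage DDM. Project D₁…D_3 at 0.235, terminal growth 0.0372, discount at r = 0.1633.
D_1 = 13.6714
D_2 = 16.8842
D_3 = 20.8520
Terminal value at t=3: TV = D_4/(r−g) = 21.6277/(0.1633−0.0372) = 171.5126
P₀ = 13.6714/(1+0.1633)^1 + 16.8842/(1+0.1633)^2 + 20.8520/(1+0.1633)^3 + 171.5126/(1+0.1633)^3 = 146.4230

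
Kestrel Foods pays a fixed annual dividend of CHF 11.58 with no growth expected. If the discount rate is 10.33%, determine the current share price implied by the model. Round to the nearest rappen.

CHF 112.10

Zero-growth DDM (perpetuity): P₀ = D/r = 11.58 / 0.1033 = 112.1007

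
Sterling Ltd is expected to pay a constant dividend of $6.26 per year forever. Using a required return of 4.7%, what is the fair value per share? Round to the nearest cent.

$133.19

Zero-growth DDM (perpetuity): P₀ = D/r = 6.26 / 0.047 = 133.1915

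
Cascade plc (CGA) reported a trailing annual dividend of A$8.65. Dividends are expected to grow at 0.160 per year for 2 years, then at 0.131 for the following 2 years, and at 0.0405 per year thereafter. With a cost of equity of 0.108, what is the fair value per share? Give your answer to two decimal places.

A$190.37

Three-stage DDM. Project D₁…D_4; terminal Gordon value at t=4 with g = 0.0405; discount at r = 0.108.
D_1 = 10.0340
D_2 = 11.6394
D_3 = 13.1642
D_4 = 14.8887
TV_4 = 15.4917/(0.108−0.0405) = 229.5068
P₀ = Σ Dₜ/(1+r)ᵗ + TV_4/(1+r)^4 = 190.3711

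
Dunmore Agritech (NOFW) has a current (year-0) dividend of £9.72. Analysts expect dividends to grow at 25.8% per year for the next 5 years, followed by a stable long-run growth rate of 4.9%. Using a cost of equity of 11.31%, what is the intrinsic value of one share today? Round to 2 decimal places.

£364.52

Two-stage DDM. Project D₁…D_5 at 0.258, terminal growth 0.049, discount at r = 0.1131.
D_1 = 12.2278
D_2 = 15.3825
D_3 = 19.3512
D_4 = 24.3438
D_5 = 30.6245
Terminal value at t=5: TV = D_6/(r−g) = 32.1251/(0.1131−0.049) = 501.1721
P₀ = 12.2278/(1+0.1131)^1 + 15.3825/(1+0.1131)^2 + 19.3512/(1+0.1131)^3 + 24.3438/(1+0.1131)^4 + 30.6245/(1+0.1131)^5 + 501.1721/(1+0.1131)^5 = 364.5155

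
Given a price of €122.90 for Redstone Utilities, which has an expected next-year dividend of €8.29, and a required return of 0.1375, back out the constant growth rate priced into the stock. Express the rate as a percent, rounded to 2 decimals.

7.00%

From P₀ = D₁/(r − g), the implied growth is g = r − D₁/P₀.
g = 0.1375 − 8.29/122.90 = 0.1375 − 0.06745 = 0.07005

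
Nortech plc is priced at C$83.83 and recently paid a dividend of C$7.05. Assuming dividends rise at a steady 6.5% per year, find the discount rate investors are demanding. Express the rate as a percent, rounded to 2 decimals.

Rearranging the constant-growth DDM: r = D₁/P₀ + g.
D₁ = 7.05 × (1 + 0.065) = 7.5082.
r = 7.5082 / 83.83 + 0.065 = 0.08957 + 0.065 = 0.15457

15.46%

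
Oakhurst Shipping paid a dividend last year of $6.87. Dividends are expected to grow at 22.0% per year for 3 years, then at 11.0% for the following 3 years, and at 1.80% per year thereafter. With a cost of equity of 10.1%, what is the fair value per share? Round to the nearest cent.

Three-stage DDM. Project D₁…D_6; terminal Gordon value at t=6 with g = 0.018; discount at r = 0.101.
D_1 = 8.3814
D_2 = 10.2253
D_3 = 12.4749
D_4 = 13.8471
D_5 = 15.3703
D_6 = 17.0610
TV_6 = 17.3681/(0.101−0.018) = 209.2545
P₀ = Σ Dₜ/(1+r)ᵗ + TV_6/(1+r)^6 = 171.3735

$171.37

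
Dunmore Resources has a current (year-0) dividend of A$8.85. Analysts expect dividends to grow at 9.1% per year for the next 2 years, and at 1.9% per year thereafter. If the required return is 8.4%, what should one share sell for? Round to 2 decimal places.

Two-stage DDM. Project D₁…D_2 at 0.091, terminal growth 0.019, discount at r = 0.084.
D_1 = 9.6553
D_2 = 10.5340
Terminal value at t=2: TV = D_3/(r−g) = 10.7341/(0.084−0.019) = 165.1405
P₀ = 9.6553/(1+0.084)^1 + 10.5340/(1+0.084)^2 + 165.1405/(1+0.084)^2 = 158.4102

A$158.41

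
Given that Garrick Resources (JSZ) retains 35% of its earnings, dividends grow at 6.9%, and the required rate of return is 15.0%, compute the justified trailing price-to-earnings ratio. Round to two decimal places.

8.58

Payout ratio b = 1 − 0.35 = 0.65.
Justified trailing P/E = b(1+g)/(r−g) = 0.65×(1+0.069)/(0.15−0.069) = 8.5784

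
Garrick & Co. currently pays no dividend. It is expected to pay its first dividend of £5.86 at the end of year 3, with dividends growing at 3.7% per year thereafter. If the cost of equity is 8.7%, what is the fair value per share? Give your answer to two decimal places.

Deferred-dividend DDM. At t=2 the remaining stream is a growing perpetuity with first payment D_3 = 5.86.
V_2 = D_3/(r−g) = 5.86/(0.087−0.037) = 117.2000
P₀ = V_2/(1+r)^2 = 117.2000/(1+0.087)^2 = 99.1901

£99.19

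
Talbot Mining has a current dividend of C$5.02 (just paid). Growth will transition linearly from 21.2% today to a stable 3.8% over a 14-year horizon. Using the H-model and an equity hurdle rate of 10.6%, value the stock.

C$166.55

H-model: P₀ = D₀[(1+g_L) + H(g_S−g_L)]/(r−g_L), with H = 14/2 = 7.
P₀ = 5.02 × [(1+0.038) + 7×(0.212−0.038)] / (0.106−0.038)
   = 5.02 × 2.2560 / 0.068 = 166.5459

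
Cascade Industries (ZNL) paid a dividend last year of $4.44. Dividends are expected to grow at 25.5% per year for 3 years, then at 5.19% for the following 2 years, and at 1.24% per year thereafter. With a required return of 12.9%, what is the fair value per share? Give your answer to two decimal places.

$73.46

Three-stage DDM. Project D₁…D_5; terminal Gordon value at t=5 with g = 0.0124; discount at r = 0.129.
D_1 = 5.5722
D_2 = 6.9931
D_3 = 8.7764
D_4 = 9.2318
D_5 = 9.7110
TV_5 = 9.8314/(0.129−0.0124) = 84.3173
P₀ = Σ Dₜ/(1+r)ᵗ + TV_5/(1+r)^5 = 73.4638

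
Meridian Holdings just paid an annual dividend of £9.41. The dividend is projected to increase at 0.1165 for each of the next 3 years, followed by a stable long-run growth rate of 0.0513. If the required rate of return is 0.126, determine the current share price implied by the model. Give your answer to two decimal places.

Two-stage DDM. Project D₁…D_3 at 0.1165, terminal growth 0.0513, discount at r = 0.126.
D_1 = 10.5063
D_2 = 11.7302
D_3 = 13.0968
Terminal value at t=3: TV = D_4/(r−g) = 13.7687/(0.126−0.0513) = 184.3197
P₀ = 10.5063/(1+0.126)^1 + 11.7302/(1+0.126)^2 + 13.0968/(1+0.126)^3 + 184.3197/(1+0.126)^3 = 156.8654

£156.87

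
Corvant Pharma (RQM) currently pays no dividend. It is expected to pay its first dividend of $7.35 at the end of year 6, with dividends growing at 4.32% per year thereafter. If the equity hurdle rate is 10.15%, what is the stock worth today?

$77.75

Deferred-dividend DDM. At t=5 the remaining stream is a growing perpetuity with first payment D_6 = 7.35.
V_5 = D_6/(r−g) = 7.35/(0.1015−0.0432) = 126.0720
P₀ = V_5/(1+r)^5 = 126.0720/(1+0.1015)^5 = 77.7493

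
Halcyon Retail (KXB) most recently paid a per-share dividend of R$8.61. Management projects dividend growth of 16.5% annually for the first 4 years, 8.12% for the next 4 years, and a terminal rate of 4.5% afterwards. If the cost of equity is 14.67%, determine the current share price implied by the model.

Three-stage DDM. Project D₁…D_8; terminal Gordon value at t=8 with g = 0.045; discount at r = 0.1467.
D_1 = 10.0306
D_2 = 11.6857
D_3 = 13.6138
D_4 = 15.8601
D_5 = 17.1480
D_6 = 18.5404
D_7 = 20.0459
D_8 = 21.6736
TV_8 = 22.6489/(0.1467−0.045) = 222.7031
P₀ = Σ Dₜ/(1+r)ᵗ + TV_8/(1+r)^8 = 142.0742

R$142.07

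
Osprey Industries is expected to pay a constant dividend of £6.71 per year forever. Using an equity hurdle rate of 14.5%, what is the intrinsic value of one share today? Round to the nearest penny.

Zero-growth DDM (perpetuity): P₀ = D/r = 6.71 / 0.145 = 46.2759

£46.28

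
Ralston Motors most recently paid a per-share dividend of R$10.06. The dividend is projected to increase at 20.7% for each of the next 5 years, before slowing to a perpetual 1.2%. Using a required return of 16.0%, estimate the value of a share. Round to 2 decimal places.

Two-stage DDM. Project D₁…D_5 at 0.207, terminal growth 0.012, discount at r = 0.16.
D_1 = 12.1424
D_2 = 14.6559
D_3 = 17.6897
D_4 = 21.3514
D_5 = 25.7712
Terminal value at t=5: TV = D_6/(r−g) = 26.0804/(0.16−0.012) = 176.2192
P₀ = 12.1424/(1+0.16)^1 + 14.6559/(1+0.16)^2 + 17.6897/(1+0.16)^3 + 21.3514/(1+0.16)^4 + 25.7712/(1+0.16)^5 + 176.2192/(1+0.16)^5 = 140.6548

R$140.65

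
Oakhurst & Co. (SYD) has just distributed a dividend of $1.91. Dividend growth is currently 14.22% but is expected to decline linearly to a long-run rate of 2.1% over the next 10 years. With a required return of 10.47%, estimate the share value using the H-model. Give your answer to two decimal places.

$37.13

H-model: P₀ = D₀[(1+g_L) + H(g_S−g_L)]/(r−g_L), with H = 10/2 = 5.
P₀ = 1.91 × [(1+0.021) + 5×(0.1422−0.021)] / (0.1047−0.021)
   = 1.91 × 1.6270 / 0.0837 = 37.1275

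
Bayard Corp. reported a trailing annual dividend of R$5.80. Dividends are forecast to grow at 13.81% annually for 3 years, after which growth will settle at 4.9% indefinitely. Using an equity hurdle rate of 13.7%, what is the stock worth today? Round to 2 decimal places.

R$86.77

Two-stage DDM. Project D₁…D_3 at 0.1381, terminal growth 0.049, discount at r = 0.137.
D_1 = 6.6010
D_2 = 7.5126
D_3 = 8.5501
Terminal value at t=3: TV = D_4/(r−g) = 8.9690/(0.137−0.049) = 101.9206
P₀ = 6.6010/(1+0.137)^1 + 7.5126/(1+0.137)^2 + 8.5501/(1+0.137)^3 + 101.9206/(1+0.137)^3 = 86.7732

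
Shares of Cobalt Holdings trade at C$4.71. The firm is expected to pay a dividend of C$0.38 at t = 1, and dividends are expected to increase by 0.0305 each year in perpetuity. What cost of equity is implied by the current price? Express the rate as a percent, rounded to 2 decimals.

Rearranging the constant-growth DDM: r = D₁/P₀ + g.
r = 0.3800 / 4.71 + 0.0305 = 0.08068 + 0.0305 = 0.11118

11.12%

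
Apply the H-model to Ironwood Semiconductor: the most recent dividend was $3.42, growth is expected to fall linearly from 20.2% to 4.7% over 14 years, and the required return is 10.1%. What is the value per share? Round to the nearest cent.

$135.03

H-model: P₀ = D₀[(1+g_L) + H(g_S−g_L)]/(r−g_L), with H = 14/2 = 7.
P₀ = 3.42 × [(1+0.047) + 7×(0.202−0.047)] / (0.101−0.047)
   = 3.42 × 2.1320 / 0.054 = 135.0267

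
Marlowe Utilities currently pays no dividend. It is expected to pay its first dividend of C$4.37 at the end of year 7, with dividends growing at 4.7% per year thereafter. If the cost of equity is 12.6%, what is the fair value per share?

C$27.14

Deferred-dividend DDM. At t=6 the remaining stream is a growing perpetuity with first payment D_7 = 4.37.
V_6 = D_7/(r−g) = 4.37/(0.126−0.047) = 55.3165
P₀ = V_6/(1+r)^6 = 55.3165/(1+0.126)^6 = 27.1409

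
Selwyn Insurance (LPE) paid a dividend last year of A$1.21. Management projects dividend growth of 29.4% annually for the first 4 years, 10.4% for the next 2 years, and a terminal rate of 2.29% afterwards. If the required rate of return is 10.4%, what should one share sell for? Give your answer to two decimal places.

A$40.68

Three-stage DDM. Project D₁…D_6; terminal Gordon value at t=6 with g = 0.0229; discount at r = 0.104.
D_1 = 1.5657
D_2 = 2.0261
D_3 = 2.6217
D_4 = 3.3925
D_5 = 3.7453
D_6 = 4.1349
TV_6 = 4.2295/(0.104−0.0229) = 52.1522
P₀ = Σ Dₜ/(1+r)ᵗ + TV_6/(1+r)^6 = 40.6846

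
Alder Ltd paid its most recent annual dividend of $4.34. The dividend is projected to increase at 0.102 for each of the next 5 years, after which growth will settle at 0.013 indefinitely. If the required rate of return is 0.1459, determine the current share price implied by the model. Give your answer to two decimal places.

Two-stage DDM. Project D₁…D_5 at 0.102, terminal growth 0.013, discount at r = 0.1459.
D_1 = 4.7827
D_2 = 5.2705
D_3 = 5.8081
D_4 = 6.4005
D_5 = 7.0534
Terminal value at t=5: TV = D_6/(r−g) = 7.1451/(0.1459−0.013) = 53.7628
P₀ = 4.7827/(1+0.1459)^1 + 5.2705/(1+0.1459)^2 + 5.8081/(1+0.1459)^3 + 6.4005/(1+0.1459)^4 + 7.0534/(1+0.1459)^5 + 53.7628/(1+0.1459)^5 = 46.5410

$46.54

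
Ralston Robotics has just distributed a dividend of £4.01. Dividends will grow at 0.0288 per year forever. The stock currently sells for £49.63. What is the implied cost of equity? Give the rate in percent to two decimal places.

11.19%

Rearranging the constant-growth DDM: r = D₁/P₀ + g.
D₁ = 4.01 × (1 + 0.0288) = 4.1255.
r = 4.1255 / 49.63 + 0.0288 = 0.08312 + 0.0288 = 0.11192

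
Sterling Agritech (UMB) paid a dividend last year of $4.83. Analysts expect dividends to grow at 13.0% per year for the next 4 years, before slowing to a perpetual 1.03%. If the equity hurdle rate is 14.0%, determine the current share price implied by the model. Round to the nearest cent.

Two-stage DDM. Project D₁…D_4 at 0.13, terminal growth 0.0103, discount at r = 0.14.
D_1 = 5.4579
D_2 = 6.1674
D_3 = 6.9692
D_4 = 7.8752
Terminal value at t=4: TV = D_5/(r−g) = 7.9563/(0.14−0.0103) = 61.3439
P₀ = 5.4579/(1+0.14)^1 + 6.1674/(1+0.14)^2 + 6.9692/(1+0.14)^3 + 7.8752/(1+0.14)^4 + 61.3439/(1+0.14)^4 = 55.2205

$55.22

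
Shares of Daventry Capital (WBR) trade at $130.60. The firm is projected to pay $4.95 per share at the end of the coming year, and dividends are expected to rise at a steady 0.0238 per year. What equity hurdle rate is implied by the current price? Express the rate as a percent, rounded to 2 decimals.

Rearranging the constant-growth DDM: r = D₁/P₀ + g.
r = 4.9500 / 130.60 + 0.0238 = 0.03790 + 0.0238 = 0.06170

6.17%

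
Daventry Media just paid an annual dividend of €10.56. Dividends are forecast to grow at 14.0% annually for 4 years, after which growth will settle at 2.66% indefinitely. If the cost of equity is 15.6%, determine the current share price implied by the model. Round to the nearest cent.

€120.03

Two-stage DDM. Project D₁…D_4 at 0.14, terminal growth 0.0266, discount at r = 0.156.
D_1 = 12.0384
D_2 = 13.7238
D_3 = 15.6451
D_4 = 17.8354
Terminal value at t=4: TV = D_5/(r−g) = 18.3098/(0.156−0.0266) = 141.4980
P₀ = 12.0384/(1+0.156)^1 + 13.7238/(1+0.156)^2 + 15.6451/(1+0.156)^3 + 17.8354/(1+0.156)^4 + 141.4980/(1+0.156)^4 = 120.0338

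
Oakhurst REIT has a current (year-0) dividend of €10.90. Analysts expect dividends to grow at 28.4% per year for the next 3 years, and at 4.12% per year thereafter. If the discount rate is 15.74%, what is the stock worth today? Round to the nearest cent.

Two-stage DDM. Project D₁…D_3 at 0.284, terminal growth 0.0412, discount at r = 0.1574.
D_1 = 13.9956
D_2 = 17.9704
D_3 = 23.0739
Terminal value at t=3: TV = D_4/(r−g) = 24.0246/(0.1574−0.0412) = 206.7519
P₀ = 13.9956/(1+0.1574)^1 + 17.9704/(1+0.1574)^2 + 23.0739/(1+0.1574)^3 + 206.7519/(1+0.1574)^3 = 173.7415

€173.74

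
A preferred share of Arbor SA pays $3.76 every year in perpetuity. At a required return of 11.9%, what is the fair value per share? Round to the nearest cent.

Zero-growth DDM (perpetuity): P₀ = D/r = 3.76 / 0.119 = 31.5966

$31.60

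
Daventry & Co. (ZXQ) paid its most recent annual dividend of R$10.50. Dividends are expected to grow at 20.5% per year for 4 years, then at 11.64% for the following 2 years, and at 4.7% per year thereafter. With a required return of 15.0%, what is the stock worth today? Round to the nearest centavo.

R$192.74

Three-stage DDM. Project D₁…D_6; terminal Gordon value at t=6 with g = 0.047; discount at r = 0.15.
D_1 = 12.6525
D_2 = 15.2463
D_3 = 18.3717
D_4 = 22.1380
D_5 = 24.7148
D_6 = 27.5916
TV_6 = 28.8884/(0.15−0.047) = 280.4701
P₀ = Σ Dₜ/(1+r)ᵗ + TV_6/(1+r)^6 = 192.7389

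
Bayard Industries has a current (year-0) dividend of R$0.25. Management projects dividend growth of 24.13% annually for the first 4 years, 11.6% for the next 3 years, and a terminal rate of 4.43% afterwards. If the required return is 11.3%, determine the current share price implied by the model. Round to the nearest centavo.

R$8.42

Three-stage DDM. Project D₁…D_7; terminal Gordon value at t=7 with g = 0.0443; discount at r = 0.113.
D_1 = 0.3103
D_2 = 0.3852
D_3 = 0.4782
D_4 = 0.5935
D_5 = 0.6624
D_6 = 0.7392
D_7 = 0.8250
TV_7 = 0.8615/(0.113−0.0443) = 12.5403
P₀ = Σ Dₜ/(1+r)ᵗ + TV_7/(1+r)^7 = 8.4171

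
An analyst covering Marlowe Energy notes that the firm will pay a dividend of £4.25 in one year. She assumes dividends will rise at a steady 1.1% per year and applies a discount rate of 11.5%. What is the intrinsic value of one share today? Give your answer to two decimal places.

Gordon growth model: P₀ = D₁/(r − g), with D₁ = 4.25 given directly.
P₀ = 4.2500 / (0.115 − 0.011) = 4.2500 / 0.104 = 40.8654

£40.87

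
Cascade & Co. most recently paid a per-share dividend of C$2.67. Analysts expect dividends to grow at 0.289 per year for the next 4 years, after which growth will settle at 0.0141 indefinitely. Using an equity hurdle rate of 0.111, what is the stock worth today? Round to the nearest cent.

C$66.33

Two-stage DDM. Project D₁…D_4 at 0.289, terminal growth 0.0141, discount at r = 0.111.
D_1 = 3.4416
D_2 = 4.4363
D_3 = 5.7183
D_4 = 7.3709
Terminal value at t=4: TV = D_5/(r−g) = 7.4749/(0.111−0.0141) = 77.1401
P₀ = 3.4416/(1+0.111)^1 + 4.4363/(1+0.111)^2 + 5.7183/(1+0.111)^3 + 7.3709/(1+0.111)^4 + 77.1401/(1+0.111)^4 = 66.3316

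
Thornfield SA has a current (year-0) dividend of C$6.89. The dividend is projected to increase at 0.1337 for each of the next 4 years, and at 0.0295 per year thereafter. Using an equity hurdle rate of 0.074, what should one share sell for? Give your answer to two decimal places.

C$229.52

Two-stage DDM. Project D₁…D_4 at 0.1337, terminal growth 0.0295, discount at r = 0.074.
D_1 = 7.8112
D_2 = 8.8555
D_3 = 10.0395
D_4 = 11.3818
Terminal value at t=4: TV = D_5/(r−g) = 11.7176/(0.074−0.0295) = 263.3165
P₀ = 7.8112/(1+0.074)^1 + 8.8555/(1+0.074)^2 + 10.0395/(1+0.074)^3 + 11.3818/(1+0.074)^4 + 263.3165/(1+0.074)^4 = 229.5157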